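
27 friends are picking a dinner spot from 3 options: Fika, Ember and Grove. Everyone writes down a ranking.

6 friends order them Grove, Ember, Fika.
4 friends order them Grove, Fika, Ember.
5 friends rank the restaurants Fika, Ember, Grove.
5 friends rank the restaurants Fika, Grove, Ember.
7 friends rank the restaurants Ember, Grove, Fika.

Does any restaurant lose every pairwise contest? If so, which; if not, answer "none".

Ember

Pairwise majorities:
Fika vs Ember: Fika wins 14–13.
Fika vs Grove: Fika preferred on 5+5 = 10 ballots; Grove wins 17–10.
Ember vs Grove: Ember preferred on 5+7 = 12 ballots; Grove wins 15–12.
Ember is beaten in every head-to-head and is the Condorcet loser.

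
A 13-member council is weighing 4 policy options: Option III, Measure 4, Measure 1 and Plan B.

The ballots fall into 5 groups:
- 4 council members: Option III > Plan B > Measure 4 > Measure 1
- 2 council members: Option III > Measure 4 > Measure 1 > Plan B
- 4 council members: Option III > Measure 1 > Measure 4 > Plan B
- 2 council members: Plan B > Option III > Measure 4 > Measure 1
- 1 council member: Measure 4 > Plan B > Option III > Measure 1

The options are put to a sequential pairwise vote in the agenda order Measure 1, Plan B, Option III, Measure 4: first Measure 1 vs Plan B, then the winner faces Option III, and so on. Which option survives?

Round 1: Measure 1 vs Plan B — 6–7, Plan B advances.
Round 2: Plan B vs Option III — 3–10, Option III advances.
Round 3: Option III vs Measure 4 — 12–1, Option III advances.
Option III survives the agenda.

Option III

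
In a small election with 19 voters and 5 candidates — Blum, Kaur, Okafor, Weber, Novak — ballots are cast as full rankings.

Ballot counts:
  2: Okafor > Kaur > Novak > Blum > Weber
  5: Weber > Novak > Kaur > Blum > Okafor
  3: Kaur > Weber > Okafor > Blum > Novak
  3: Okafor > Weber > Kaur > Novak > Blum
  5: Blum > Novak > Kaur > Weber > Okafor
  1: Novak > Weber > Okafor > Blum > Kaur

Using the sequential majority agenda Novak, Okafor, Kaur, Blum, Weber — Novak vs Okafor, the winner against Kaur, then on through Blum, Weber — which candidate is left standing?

Weber

Round 1: Novak vs Okafor — 11–8, Novak advances.
Round 2: Novak vs Kaur — 11–8, Novak advances.
Round 3: Novak vs Blum — 11–8, Novak advances.
Round 4: Novak vs Weber — 8–11, Weber advances.
The agenda winner is Weber.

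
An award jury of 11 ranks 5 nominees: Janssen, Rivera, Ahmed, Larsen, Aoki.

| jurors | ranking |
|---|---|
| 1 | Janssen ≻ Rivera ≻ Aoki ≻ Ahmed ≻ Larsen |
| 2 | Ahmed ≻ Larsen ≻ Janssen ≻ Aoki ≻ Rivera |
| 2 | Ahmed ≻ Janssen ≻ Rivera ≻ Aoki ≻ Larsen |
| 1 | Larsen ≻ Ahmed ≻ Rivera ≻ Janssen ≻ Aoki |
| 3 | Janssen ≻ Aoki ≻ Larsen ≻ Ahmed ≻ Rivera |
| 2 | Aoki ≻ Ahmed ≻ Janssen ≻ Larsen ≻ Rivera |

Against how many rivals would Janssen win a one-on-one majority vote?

Janssen against each rival (11 jurors):
Janssen vs Rivera: Janssen is ranked higher on 1+2+2+3+2 = 10 ballots, Rivera on 1. Janssen wins 10–1.
Janssen vs Ahmed: Ahmed wins 7–4.
Janssen vs Larsen: Janssen is ranked higher on 1+2+3+2 = 8 ballots, Larsen on 3. Janssen wins 8–3.
Janssen vs Aoki: Janssen, 9–2.
Janssen beats Rivera, Larsen, Aoki; loses to Ahmed — 3 pairwise wins.

3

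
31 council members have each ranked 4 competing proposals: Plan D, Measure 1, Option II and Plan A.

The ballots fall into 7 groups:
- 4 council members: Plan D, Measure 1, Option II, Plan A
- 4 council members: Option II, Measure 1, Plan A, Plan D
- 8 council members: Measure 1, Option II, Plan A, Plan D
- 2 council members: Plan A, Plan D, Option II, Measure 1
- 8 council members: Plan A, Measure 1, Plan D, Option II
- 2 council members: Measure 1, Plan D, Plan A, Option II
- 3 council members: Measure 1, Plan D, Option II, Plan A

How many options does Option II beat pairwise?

1

Option II against each rival (31 council members):
Option II vs Plan D: Plan D, 19–12.
Option II vs Measure 1: 6 to 25, Measure 1.
Option II vs Plan A: Option II wins 19–12.
Option II beats Plan A; loses to Plan D, Measure 1 — 1 pairwise win.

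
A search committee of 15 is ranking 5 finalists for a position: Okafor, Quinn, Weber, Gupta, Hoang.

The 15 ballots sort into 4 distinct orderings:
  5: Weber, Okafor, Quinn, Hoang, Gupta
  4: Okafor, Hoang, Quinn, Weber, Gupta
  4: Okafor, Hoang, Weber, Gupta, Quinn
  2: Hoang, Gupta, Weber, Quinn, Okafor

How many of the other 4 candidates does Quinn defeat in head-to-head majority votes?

1

Quinn against each rival (15 committee members):
Quinn vs Okafor: 2 for Quinn, 13 for Okafor — Okafor by 13–2.
Quinn–Weber: Weber 11–4.
Quinn vs Gupta: Quinn preferred on 5+4 = 9 ballots; Quinn wins 9–6.
Quinn vs Hoang: Hoang, 10–5.
Quinn beats Gupta; loses to Okafor, Weber, Hoang — 1 pairwise win.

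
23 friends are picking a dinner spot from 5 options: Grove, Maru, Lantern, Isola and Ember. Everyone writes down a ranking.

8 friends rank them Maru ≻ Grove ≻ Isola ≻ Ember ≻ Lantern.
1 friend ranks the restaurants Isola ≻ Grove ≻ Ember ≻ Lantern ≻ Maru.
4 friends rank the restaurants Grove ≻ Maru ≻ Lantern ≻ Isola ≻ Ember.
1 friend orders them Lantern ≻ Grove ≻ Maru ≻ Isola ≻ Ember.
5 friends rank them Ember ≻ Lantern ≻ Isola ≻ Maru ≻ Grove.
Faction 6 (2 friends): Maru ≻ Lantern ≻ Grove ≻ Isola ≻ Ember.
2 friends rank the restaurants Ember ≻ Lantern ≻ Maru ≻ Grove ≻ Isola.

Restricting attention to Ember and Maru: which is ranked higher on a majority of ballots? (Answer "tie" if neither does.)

Ballots ranking Ember above Maru: 1 + 5 + 2 = 8.
Ballots ranking Maru above Ember: 23 − 8 = 15.
Maru wins the head-to-head 15–8.

Maru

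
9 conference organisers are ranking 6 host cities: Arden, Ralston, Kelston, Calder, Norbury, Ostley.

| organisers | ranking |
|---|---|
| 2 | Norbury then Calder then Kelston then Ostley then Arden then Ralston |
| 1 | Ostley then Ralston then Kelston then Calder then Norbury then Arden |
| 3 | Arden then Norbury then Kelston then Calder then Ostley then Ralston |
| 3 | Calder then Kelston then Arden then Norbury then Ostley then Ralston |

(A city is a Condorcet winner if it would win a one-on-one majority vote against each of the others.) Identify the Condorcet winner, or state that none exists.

none

Head-to-head results (9 organisers):
Arden vs Ralston: Arden, 8–1.
Arden vs Kelston: Kelston wins 6–3.
Arden–Calder: Calder 6–3.
Arden vs Norbury: Arden, 6–3.
Arden vs Ostley: Arden, 6–3.
Ralston–Kelston: Kelston 8–1.
Ralston vs Calder: Calder, 8–1.
Ralston vs Norbury: Norbury wins 8–1.
Ralston–Ostley: Ostley 9–0.
Kelston vs Calder: Calder, 5–4.
Kelston–Norbury: Norbury 5–4.
Kelston vs Ostley: Kelston wins 8–1.
Calder vs Norbury: Norbury, 5–4.
Calder vs Ostley: Calder, 8–1.
Norbury vs Ostley: Norbury, 8–1.
No city is unbeaten: Arden loses to Kelston; Ralston loses to Arden; Kelston loses to Calder; Calder loses to Norbury; Norbury loses to Arden; Ostley loses to Arden. In particular Arden beats Norbury beats Kelston beats Arden is a majority cycle — no Condorcet winner exists.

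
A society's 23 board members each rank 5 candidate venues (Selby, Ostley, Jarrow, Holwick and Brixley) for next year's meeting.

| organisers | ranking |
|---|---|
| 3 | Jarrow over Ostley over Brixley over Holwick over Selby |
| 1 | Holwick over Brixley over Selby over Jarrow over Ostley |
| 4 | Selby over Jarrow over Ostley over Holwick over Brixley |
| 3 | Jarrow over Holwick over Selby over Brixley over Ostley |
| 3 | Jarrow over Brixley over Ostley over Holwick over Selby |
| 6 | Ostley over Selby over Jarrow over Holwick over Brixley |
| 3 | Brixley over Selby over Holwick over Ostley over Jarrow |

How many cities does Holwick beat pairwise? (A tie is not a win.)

Holwick against each rival (23 organisers):
Holwick vs Selby: Selby wins 13–10.
Holwick vs Ostley: Ostley wins 16–7.
Holwick–Jarrow: Jarrow 19–4.
Holwick vs Brixley: 14 to 9, Holwick.
Holwick beats Brixley; loses to Selby, Ostley, Jarrow — 1 pairwise win.

1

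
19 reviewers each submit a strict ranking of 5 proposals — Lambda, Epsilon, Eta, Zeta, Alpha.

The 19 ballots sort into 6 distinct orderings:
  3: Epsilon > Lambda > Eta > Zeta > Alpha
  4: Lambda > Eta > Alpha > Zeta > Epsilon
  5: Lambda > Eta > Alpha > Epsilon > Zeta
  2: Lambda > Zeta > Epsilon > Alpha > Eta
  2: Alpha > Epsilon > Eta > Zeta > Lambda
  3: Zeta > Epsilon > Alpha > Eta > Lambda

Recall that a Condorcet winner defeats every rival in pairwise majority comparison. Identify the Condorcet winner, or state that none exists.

Lambda

Check each pair by majority over 19 ballots:
Lambda vs Epsilon: Lambda is ranked higher on 4+5+2 = 11 ballots, Epsilon on 8. Lambda wins 11–8.
Lambda vs Eta: 3+4+5+2 = 14 for Lambda, 5 for Eta — Lambda by 14–5.
Lambda vs Zeta: Lambda is ranked higher on 3+4+5+2 = 14 ballots, Zeta on 5. Lambda wins 14–5.
Lambda vs Alpha: 3+4+5+2 = 14 for Lambda, 5 for Alpha — Lambda by 14–5.
Epsilon vs Eta: Epsilon wins 10–9.
Epsilon–Zeta: Epsilon 10–9.
Epsilon vs Alpha: Alpha, 11–8.
Eta vs Zeta: Eta is ranked higher on 3+4+5+2 = 14 ballots, Zeta on 5. Eta wins 14–5.
Eta vs Alpha: 12 to 7, Eta.
Zeta vs Alpha: 3+2+3 = 8 for Zeta, 11 for Alpha — Alpha by 11–8.
Lambda defeats every rival head-to-head and is the Condorcet winner.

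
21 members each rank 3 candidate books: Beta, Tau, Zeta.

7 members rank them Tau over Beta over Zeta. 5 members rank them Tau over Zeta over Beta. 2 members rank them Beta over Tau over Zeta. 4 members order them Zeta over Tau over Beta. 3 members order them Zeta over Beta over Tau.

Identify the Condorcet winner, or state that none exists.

Check each pair by majority over 21 ballots:
Beta–Tau: Tau 16–5.
Beta–Zeta: Zeta 12–9.
Tau vs Zeta: Tau wins 14–7.
Tau wins every pairwise contest, so Tau is the Condorcet winner.

Tau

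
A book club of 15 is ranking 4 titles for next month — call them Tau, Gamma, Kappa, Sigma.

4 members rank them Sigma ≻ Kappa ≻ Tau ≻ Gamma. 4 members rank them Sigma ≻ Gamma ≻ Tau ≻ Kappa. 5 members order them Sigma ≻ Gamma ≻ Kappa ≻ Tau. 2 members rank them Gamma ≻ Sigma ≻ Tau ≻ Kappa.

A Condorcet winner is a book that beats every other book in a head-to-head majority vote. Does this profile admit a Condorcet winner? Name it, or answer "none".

Check each pair by majority over 15 ballots:
Tau vs Gamma: Gamma, 11–4.
Tau–Kappa: Kappa 9–6.
Tau vs Sigma: 0 to 15, Sigma.
Gamma vs Kappa: Gamma preferred on 4+5+2 = 11 ballots; Gamma wins 11–4.
Gamma vs Sigma: Sigma, 13–2.
Kappa vs Sigma: Kappa preferred on 0 ballots; Sigma wins 15–0.
Sigma defeats every rival head-to-head and is the Condorcet winner.

Sigma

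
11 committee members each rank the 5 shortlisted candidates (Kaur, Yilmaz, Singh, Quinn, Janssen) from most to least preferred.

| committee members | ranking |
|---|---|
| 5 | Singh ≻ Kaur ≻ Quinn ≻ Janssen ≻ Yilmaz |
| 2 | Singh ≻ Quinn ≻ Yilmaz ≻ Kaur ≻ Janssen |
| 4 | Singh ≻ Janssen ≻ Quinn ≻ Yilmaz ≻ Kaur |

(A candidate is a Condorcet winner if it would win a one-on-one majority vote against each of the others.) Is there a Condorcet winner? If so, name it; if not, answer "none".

Singh

Pairwise majorities:
Kaur vs Yilmaz: Kaur preferred on 5 ballots; Yilmaz wins 6–5.
Kaur vs Singh: Kaur is ranked higher on 0 ballots, Singh on 11. Singh wins 11–0.
Kaur vs Quinn: Kaur preferred on 5 ballots; Quinn wins 6–5.
Kaur vs Janssen: Kaur preferred on 5+2 = 7 ballots; Kaur wins 7–4.
Yilmaz–Singh: Singh 11–0.
Yilmaz vs Quinn: Quinn wins 11–0.
Yilmaz vs Janssen: Janssen, 9–2.
Singh vs Quinn: Singh, 11–0.
Singh vs Janssen: Singh wins 11–0.
Quinn vs Janssen: 5+2 = 7 for Quinn, 4 for Janssen — Quinn by 7–4.
Singh beats each of Kaur, Yilmaz, Quinn, Janssen — Singh is the Condorcet winner.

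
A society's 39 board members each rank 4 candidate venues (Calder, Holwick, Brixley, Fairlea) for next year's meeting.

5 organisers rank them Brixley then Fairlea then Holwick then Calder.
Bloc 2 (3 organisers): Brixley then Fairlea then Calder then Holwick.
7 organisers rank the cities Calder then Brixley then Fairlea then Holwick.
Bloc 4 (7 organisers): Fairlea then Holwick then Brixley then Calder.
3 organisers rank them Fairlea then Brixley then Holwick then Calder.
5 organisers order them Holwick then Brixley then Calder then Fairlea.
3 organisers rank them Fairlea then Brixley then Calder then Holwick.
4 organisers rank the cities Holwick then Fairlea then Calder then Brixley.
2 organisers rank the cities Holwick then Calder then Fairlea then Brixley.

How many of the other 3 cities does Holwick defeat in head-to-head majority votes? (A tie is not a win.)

Holwick against each rival (39 organisers):
Holwick vs Calder: 5+7+3+5+4+2 = 26 for Holwick, 13 for Calder — Holwick by 26–13.
Holwick vs Brixley: Brixley wins 21–18.
Holwick–Fairlea: Fairlea 28–11.
Holwick beats Calder; loses to Brixley, Fairlea — 1 pairwise win.

1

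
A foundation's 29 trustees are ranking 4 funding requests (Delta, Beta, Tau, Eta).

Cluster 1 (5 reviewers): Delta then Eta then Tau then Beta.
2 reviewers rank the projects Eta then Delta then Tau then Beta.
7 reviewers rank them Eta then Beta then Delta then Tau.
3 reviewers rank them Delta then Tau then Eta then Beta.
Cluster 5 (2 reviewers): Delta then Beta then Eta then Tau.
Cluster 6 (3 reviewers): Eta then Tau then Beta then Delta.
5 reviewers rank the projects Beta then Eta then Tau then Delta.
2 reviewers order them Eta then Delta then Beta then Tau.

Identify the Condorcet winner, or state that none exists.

Eta

Check each pair by majority over 29 ballots:
Delta vs Beta: 5+2+3+2+2 = 14 for Delta, 15 for Beta — Beta by 15–14.
Delta vs Tau: Delta is ranked higher on 5+2+7+3+2+2 = 21 ballots, Tau on 8. Delta wins 21–8.
Delta vs Eta: 10 to 19, Eta.
Beta vs Tau: Beta preferred on 7+2+5+2 = 16 ballots; Beta wins 16–13.
Beta vs Eta: 7 to 22, Eta.
Tau vs Eta: Tau is ranked higher on 3 ballots, Eta on 26. Eta wins 26–3.
Eta wins every pairwise contest, so Eta is the Condorcet winner.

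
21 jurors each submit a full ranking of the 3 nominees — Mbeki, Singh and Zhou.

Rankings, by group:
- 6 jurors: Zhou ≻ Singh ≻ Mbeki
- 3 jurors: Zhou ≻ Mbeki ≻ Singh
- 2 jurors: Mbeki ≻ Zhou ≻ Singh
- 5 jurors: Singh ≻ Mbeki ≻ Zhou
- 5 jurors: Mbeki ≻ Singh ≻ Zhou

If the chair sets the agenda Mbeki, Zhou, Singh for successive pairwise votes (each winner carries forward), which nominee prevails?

Round 1: Mbeki vs Zhou — 12–9, Mbeki advances.
Round 2: Mbeki vs Singh — 10–11, Singh advances.
The agenda winner is Singh.

Singh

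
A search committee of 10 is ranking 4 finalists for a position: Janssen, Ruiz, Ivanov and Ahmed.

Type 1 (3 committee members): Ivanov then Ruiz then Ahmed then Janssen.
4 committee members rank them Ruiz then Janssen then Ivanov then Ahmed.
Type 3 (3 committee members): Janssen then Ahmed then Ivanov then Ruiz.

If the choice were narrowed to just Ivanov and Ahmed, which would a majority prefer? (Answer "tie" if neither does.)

Ballots ranking Ivanov above Ahmed: 3 + 4 = 7.
Ballots ranking Ahmed above Ivanov: 10 − 7 = 3.
Ivanov wins the head-to-head 7–3.

Ivanov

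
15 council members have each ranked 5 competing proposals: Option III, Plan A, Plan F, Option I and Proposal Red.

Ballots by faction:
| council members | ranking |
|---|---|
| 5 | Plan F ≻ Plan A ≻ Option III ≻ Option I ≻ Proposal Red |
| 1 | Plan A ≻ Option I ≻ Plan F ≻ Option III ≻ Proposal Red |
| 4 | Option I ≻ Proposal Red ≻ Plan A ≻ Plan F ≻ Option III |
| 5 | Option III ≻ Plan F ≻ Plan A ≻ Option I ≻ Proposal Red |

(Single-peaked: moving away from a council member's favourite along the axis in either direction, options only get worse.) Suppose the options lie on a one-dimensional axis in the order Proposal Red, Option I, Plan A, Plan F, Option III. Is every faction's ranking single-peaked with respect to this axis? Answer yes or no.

yes

Axis positions: Proposal Red=1, Option I=2, Plan A=3, Plan F=4, Option III=5.
Faction 1 (peak Plan F at position 4): ranking walks positions 4-3-5-2-1, expanding outward from the peak — single-peaked.
Faction 2 (peak Plan A at position 3): ranking walks positions 3-2-4-5-1, expanding outward from the peak — single-peaked.
Faction 3 (peak Option I at position 2): ranking walks positions 2-1-3-4-5, expanding outward from the peak — single-peaked.
Faction 4 (peak Option III at position 5): ranking walks positions 5-4-3-2-1, expanding outward from the peak — single-peaked.
Every ranking is single-peaked on this axis.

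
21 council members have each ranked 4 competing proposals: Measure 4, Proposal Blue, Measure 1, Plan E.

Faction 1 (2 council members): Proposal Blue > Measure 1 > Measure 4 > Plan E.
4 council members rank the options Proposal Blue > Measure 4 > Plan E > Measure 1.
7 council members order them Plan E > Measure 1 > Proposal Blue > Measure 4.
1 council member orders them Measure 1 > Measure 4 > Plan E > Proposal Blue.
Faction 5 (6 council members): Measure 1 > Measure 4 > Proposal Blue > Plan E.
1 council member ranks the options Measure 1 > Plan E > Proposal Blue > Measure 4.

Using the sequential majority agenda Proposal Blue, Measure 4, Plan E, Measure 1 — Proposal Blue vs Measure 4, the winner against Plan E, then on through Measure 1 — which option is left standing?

Round 1: Proposal Blue vs Measure 4 — 14–7, Proposal Blue advances.
Round 2: Proposal Blue vs Plan E — 12–9, Proposal Blue advances.
Round 3: Proposal Blue vs Measure 1 — 6–15, Measure 1 advances.
Measure 1 survives the agenda.

Measure 1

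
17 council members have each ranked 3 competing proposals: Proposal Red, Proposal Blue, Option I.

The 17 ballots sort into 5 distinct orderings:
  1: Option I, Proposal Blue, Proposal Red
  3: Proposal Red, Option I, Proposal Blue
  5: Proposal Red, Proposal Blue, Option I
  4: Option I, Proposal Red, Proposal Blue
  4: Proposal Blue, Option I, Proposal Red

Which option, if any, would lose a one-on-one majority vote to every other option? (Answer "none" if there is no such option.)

none

Head-to-head results (17 council members):
Proposal Red vs Proposal Blue: Proposal Red preferred on 3+5+4 = 12 ballots; Proposal Red wins 12–5.
Proposal Red–Option I: Option I 9–8.
Proposal Blue–Option I: Proposal Blue 9–8.
Every option wins at least one matchup (Proposal Red beats Proposal Blue; Proposal Blue beats Option I; Option I beats Proposal Red), so there is no Condorcet loser.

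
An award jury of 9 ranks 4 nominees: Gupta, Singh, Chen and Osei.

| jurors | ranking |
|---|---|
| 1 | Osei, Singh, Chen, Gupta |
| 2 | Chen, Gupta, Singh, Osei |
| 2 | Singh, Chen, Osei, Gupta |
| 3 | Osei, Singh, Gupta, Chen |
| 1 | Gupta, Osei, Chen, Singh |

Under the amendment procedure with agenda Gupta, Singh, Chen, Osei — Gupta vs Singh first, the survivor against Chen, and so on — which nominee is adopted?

Round 1: Gupta vs Singh — 3–6, Singh advances.
Round 2: Singh vs Chen — 6–3, Singh advances.
Round 3: Singh vs Osei — 4–5, Osei advances.
Osei survives the agenda.

Osei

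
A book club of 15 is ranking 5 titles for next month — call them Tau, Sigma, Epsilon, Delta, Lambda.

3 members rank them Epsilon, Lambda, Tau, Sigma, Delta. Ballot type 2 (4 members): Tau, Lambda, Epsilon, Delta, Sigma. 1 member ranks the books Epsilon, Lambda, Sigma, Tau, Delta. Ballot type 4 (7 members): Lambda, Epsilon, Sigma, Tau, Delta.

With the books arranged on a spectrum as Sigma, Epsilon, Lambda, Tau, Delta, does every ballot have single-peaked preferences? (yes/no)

yes

Axis positions: Sigma=1, Epsilon=2, Lambda=3, Tau=4, Delta=5.
Ballot type 1 (peak Epsilon at position 2): ranking walks positions 2-3-4-1-5, expanding outward from the peak — single-peaked.
Ballot type 2 (peak Tau at position 4): ranking walks positions 4-3-2-5-1, expanding outward from the peak — single-peaked.
Ballot type 3 (peak Epsilon at position 2): ranking walks positions 2-3-1-4-5, expanding outward from the peak — single-peaked.
Ballot type 4 (peak Lambda at position 3): ranking walks positions 3-2-1-4-5, expanding outward from the peak — single-peaked.
Every ranking is single-peaked on this axis.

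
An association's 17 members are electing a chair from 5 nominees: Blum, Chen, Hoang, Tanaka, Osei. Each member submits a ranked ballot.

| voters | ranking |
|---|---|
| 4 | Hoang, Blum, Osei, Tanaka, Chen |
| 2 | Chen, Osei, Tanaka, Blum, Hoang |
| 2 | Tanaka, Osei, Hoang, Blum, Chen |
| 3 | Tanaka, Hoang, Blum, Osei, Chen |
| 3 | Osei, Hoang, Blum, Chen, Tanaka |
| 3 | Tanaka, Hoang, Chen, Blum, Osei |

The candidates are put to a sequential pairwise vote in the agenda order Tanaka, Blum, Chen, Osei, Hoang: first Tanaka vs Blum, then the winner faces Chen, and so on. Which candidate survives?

Hoang

Round 1: Tanaka vs Blum — 10–7, Tanaka advances.
Round 2: Tanaka vs Chen — 12–5, Tanaka advances.
Round 3: Tanaka vs Osei — 8–9, Osei advances.
Round 4: Osei vs Hoang — 7–10, Hoang advances.
Hoang survives the agenda.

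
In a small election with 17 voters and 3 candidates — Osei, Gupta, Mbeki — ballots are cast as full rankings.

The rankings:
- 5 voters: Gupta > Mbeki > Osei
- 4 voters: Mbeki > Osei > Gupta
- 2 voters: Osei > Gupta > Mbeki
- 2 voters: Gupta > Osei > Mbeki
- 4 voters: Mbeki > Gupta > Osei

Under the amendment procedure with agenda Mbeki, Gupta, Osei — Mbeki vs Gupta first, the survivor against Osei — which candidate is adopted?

Gupta

Round 1: Mbeki vs Gupta — 8–9, Gupta advances.
Round 2: Gupta vs Osei — 11–6, Gupta advances.
The agenda winner is Gupta.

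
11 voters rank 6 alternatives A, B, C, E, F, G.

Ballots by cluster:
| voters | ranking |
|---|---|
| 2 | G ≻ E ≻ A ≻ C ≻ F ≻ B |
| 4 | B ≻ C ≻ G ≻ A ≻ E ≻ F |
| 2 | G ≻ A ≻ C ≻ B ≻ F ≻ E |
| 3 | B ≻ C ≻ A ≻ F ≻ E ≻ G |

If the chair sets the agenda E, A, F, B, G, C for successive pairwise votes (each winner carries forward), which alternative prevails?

Round 1: E vs A — 2–9, A advances.
Round 2: A vs F — 11–0, A advances.
Round 3: A vs B — 4–7, B advances.
Round 4: B vs G — 7–4, B advances.
Round 5: B vs C — 7–4, B advances.
The agenda winner is B.

B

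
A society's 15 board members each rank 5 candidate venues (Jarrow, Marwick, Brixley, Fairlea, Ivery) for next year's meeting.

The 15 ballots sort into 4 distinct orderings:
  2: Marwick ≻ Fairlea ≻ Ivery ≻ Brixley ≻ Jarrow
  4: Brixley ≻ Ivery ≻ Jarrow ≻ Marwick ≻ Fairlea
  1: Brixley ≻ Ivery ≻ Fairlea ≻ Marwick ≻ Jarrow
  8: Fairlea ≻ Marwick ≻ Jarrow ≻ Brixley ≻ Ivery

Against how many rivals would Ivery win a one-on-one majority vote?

Ivery against each rival (15 organisers):
Ivery vs Jarrow: Jarrow, 8–7.
Ivery vs Marwick: 5 to 10, Marwick.
Ivery vs Brixley: Ivery is ranked higher on 2 ballots, Brixley on 13. Brixley wins 13–2.
Ivery vs Fairlea: Ivery is ranked higher on 4+1 = 5 ballots, Fairlea on 10. Fairlea wins 10–5.
Ivery beats no one; loses to Jarrow, Marwick, Brixley, Fairlea — 0 pairwise wins.

0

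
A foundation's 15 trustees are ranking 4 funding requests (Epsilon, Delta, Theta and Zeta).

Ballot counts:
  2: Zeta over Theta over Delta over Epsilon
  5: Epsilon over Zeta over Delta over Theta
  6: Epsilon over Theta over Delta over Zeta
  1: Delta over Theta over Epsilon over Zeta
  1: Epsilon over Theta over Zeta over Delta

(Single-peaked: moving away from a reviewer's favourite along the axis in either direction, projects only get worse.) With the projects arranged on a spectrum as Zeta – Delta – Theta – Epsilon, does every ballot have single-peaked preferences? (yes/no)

Axis positions: Zeta=1, Delta=2, Theta=3, Epsilon=4.
Type 1: ranking walks positions 1-3-2-4; Theta is ranked above Delta even though Delta lies between Theta and the peak Zeta on the axis — preferences dip and rise again. Not single-peaked.
Type 2: ranking walks positions 4-1-2-3; Zeta is ranked above Theta even though Theta lies between Zeta and the peak Epsilon on the axis — preferences dip and rise again. Not single-peaked.
Type 3 (peak Epsilon at position 4): ranking walks positions 4-3-2-1, expanding outward from the peak — single-peaked.
Type 4 (peak Delta at position 2): ranking walks positions 2-3-4-1, expanding outward from the peak — single-peaked.
Type 5: ranking walks positions 4-3-1-2; Zeta is ranked above Delta even though Delta lies between Zeta and the peak Epsilon on the axis — preferences dip and rise again. Not single-peaked.
Type 1 violates single-peakedness, so the profile is not single-peaked on this axis.

no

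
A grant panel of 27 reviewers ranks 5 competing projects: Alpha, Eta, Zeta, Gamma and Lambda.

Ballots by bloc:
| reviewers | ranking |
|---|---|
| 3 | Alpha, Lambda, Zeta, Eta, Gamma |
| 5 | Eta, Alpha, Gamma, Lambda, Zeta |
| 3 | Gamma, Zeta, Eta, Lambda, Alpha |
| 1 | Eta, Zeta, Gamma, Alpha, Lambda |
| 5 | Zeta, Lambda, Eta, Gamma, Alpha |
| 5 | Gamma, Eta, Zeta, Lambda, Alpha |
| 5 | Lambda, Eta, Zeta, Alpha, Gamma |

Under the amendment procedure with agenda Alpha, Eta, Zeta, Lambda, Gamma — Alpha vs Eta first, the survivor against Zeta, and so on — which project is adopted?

Round 1: Alpha vs Eta — 3–24, Eta advances.
Round 2: Eta vs Zeta — 16–11, Eta advances.
Round 3: Eta vs Lambda — 14–13, Eta advances.
Round 4: Eta vs Gamma — 19–8, Eta advances.
Eta survives the agenda.

Eta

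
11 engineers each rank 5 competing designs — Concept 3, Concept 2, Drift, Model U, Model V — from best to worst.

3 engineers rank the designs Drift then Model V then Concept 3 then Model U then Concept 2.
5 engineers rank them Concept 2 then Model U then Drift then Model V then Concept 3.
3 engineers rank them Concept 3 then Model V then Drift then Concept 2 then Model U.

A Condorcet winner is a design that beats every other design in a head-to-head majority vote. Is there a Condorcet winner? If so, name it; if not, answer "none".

Drift

Pairwise majorities:
Concept 3 vs Concept 2: Concept 3 is ranked higher on 3+3 = 6 ballots, Concept 2 on 5. Concept 3 wins 6–5.
Concept 3 vs Drift: Concept 3 is ranked higher on 3 ballots, Drift on 8. Drift wins 8–3.
Concept 3 vs Model U: Concept 3 wins 6–5.
Concept 3 vs Model V: Model V wins 8–3.
Concept 2 vs Drift: 5 for Concept 2, 6 for Drift — Drift by 6–5.
Concept 2 vs Model U: Concept 2 preferred on 5+3 = 8 ballots; Concept 2 wins 8–3.
Concept 2 vs Model V: Model V, 6–5.
Drift vs Model U: Drift wins 6–5.
Drift vs Model V: Drift is ranked higher on 3+5 = 8 ballots, Model V on 3. Drift wins 8–3.
Model U–Model V: Model V 6–5.
Drift beats each of Concept 3, Concept 2, Model U, Model V — Drift is the Condorcet winner.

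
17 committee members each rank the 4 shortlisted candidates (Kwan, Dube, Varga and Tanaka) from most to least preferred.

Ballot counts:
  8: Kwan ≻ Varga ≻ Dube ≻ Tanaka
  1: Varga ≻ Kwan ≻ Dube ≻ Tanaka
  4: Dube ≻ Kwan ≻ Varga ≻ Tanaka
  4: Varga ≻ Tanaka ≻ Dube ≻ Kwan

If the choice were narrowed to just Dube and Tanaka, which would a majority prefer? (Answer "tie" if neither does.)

Dube

Ballots ranking Dube above Tanaka: 8 + 1 + 4 = 13.
Ballots ranking Tanaka above Dube: 17 − 13 = 4.
Dube wins the head-to-head 13–4.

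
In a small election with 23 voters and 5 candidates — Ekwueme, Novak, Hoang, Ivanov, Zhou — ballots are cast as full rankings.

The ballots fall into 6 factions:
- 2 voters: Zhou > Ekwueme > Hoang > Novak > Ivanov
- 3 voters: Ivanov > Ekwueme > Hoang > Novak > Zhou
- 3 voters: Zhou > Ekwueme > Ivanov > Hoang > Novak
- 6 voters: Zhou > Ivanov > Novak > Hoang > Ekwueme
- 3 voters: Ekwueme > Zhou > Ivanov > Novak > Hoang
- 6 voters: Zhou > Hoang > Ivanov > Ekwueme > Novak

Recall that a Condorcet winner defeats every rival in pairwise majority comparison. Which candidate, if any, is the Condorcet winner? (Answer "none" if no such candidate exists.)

Pairwise majorities:
Ekwueme–Novak: Ekwueme 17–6.
Ekwueme vs Hoang: Hoang wins 12–11.
Ekwueme–Ivanov: Ivanov 15–8.
Ekwueme–Zhou: Zhou 17–6.
Novak vs Hoang: Hoang wins 14–9.
Novak–Ivanov: Ivanov 21–2.
Novak vs Zhou: Zhou, 20–3.
Hoang–Ivanov: Ivanov 15–8.
Hoang vs Zhou: Zhou wins 20–3.
Ivanov–Zhou: Zhou 20–3.
Zhou beats each of Ekwueme, Novak, Hoang, Ivanov — Zhou is the Condorcet winner.

Zhou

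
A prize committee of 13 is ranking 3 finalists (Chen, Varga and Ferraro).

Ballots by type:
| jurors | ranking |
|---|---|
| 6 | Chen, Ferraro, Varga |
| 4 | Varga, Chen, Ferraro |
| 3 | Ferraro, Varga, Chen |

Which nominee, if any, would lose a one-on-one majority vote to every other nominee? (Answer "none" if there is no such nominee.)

none

Head-to-head results (13 jurors):
Chen vs Varga: 6 for Chen, 7 for Varga — Varga by 7–6.
Chen vs Ferraro: 6+4 = 10 for Chen, 3 for Ferraro — Chen by 10–3.
Varga–Ferraro: Ferraro 9–4.
Each nominee has at least one pairwise win (Chen beats Ferraro; Varga beats Chen; Ferraro beats Varga) — no Condorcet loser.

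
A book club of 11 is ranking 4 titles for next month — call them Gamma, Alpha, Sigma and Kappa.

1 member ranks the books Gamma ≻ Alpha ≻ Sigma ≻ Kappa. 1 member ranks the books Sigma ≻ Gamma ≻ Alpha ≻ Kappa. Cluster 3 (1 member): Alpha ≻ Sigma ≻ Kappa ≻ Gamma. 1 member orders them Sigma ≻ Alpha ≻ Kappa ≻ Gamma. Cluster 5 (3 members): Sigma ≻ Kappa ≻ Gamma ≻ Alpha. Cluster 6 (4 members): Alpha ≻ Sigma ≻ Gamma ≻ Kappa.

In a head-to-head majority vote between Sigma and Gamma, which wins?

Sigma

Ballots ranking Sigma above Gamma: 1 + 1 + 1 + 3 + 4 = 10.
Ballots ranking Gamma above Sigma: 11 − 10 = 1.
Sigma wins the head-to-head 10–1.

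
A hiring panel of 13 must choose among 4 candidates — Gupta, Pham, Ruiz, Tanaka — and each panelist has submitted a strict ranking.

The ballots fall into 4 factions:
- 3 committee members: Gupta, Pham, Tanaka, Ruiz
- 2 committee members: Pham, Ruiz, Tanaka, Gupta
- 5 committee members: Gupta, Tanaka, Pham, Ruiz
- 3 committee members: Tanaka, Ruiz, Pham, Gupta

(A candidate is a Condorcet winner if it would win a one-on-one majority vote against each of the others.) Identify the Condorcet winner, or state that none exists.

Pairwise majorities:
Gupta vs Pham: Gupta, 8–5.
Gupta vs Ruiz: Gupta, 8–5.
Gupta vs Tanaka: Gupta is ranked higher on 3+5 = 8 ballots, Tanaka on 5. Gupta wins 8–5.
Pham vs Ruiz: Pham, 10–3.
Pham–Tanaka: Tanaka 8–5.
Ruiz vs Tanaka: Tanaka, 11–2.
Gupta defeats every rival head-to-head and is the Condorcet winner.

Gupta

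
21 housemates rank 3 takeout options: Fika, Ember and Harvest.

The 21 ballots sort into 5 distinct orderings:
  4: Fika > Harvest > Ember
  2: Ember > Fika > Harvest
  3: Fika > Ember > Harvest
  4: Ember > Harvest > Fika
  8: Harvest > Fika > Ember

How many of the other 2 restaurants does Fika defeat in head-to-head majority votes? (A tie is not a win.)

1

Fika against each rival (21 friends):
Fika vs Ember: Fika wins 15–6.
Fika–Harvest: Harvest 12–9.
Fika beats Ember; loses to Harvest — 1 pairwise win.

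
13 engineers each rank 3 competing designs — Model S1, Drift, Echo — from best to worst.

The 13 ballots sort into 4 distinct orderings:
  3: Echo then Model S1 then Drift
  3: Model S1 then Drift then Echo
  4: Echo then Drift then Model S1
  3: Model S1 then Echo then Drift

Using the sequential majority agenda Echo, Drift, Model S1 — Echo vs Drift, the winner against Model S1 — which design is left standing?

Echo

Round 1: Echo vs Drift — 10–3, Echo advances.
Round 2: Echo vs Model S1 — 7–6, Echo advances.
Echo survives the agenda.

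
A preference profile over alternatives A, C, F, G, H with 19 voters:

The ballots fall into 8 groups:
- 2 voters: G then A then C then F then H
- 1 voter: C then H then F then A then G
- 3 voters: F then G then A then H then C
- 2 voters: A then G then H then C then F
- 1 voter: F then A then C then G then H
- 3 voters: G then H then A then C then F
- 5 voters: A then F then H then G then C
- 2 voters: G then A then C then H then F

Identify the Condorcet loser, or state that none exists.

Head-to-head results (19 voters):
A vs C: A wins 18–1.
A vs F: A wins 14–5.
A vs G: A preferred on 1+2+1+5 = 9 ballots; G wins 10–9.
A vs H: 2+3+2+1+5+2 = 15 for A, 4 for H — A by 15–4.
C vs F: 2+1+2+3+2 = 10 for C, 9 for F — C by 10–9.
C vs G: C is ranked higher on 1+1 = 2 ballots, G on 17. G wins 17–2.
C vs H: C is ranked higher on 2+1+1+2 = 6 ballots, H on 13. H wins 13–6.
F vs G: F, 10–9.
F–H: F 11–8.
G vs H: G, 13–6.
Every alternative wins at least one matchup (A beats C; C beats F; F beats G; G beats A; H beats C), so there is no Condorcet loser.

none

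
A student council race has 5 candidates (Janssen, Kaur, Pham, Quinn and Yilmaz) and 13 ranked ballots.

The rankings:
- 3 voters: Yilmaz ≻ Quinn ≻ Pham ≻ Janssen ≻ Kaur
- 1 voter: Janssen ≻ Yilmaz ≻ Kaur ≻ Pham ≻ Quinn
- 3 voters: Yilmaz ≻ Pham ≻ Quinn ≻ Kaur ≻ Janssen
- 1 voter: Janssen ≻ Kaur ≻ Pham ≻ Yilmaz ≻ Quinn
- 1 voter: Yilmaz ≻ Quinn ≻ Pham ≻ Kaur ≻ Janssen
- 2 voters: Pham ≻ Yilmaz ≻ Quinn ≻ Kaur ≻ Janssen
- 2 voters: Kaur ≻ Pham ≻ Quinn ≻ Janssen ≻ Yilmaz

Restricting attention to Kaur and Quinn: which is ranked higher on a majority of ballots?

Ballots ranking Kaur above Quinn: 1 + 1 + 2 = 4.
Ballots ranking Quinn above Kaur: 13 − 4 = 9.
Quinn wins the head-to-head 9–4.

Quinn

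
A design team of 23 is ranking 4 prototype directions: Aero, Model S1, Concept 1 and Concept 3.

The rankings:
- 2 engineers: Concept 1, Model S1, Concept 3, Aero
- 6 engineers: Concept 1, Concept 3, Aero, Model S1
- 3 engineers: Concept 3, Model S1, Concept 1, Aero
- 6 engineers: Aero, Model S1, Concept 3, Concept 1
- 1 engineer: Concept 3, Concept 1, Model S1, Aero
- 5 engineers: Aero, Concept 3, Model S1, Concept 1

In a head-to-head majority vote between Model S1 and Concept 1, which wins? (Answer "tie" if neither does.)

Model S1

Ballots ranking Model S1 above Concept 1: 3 + 6 + 5 = 14.
Ballots ranking Concept 1 above Model S1: 23 − 14 = 9.
Model S1 wins the head-to-head 14–9.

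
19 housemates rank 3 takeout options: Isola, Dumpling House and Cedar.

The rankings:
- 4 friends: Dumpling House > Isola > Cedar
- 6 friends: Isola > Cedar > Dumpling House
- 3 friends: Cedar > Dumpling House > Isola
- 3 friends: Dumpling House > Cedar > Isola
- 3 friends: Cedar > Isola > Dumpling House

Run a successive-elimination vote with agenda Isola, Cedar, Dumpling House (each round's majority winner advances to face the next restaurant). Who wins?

Dumpling House

Round 1: Isola vs Cedar — 10–9, Isola advances.
Round 2: Isola vs Dumpling House — 9–10, Dumpling House advances.
Dumpling House survives the agenda.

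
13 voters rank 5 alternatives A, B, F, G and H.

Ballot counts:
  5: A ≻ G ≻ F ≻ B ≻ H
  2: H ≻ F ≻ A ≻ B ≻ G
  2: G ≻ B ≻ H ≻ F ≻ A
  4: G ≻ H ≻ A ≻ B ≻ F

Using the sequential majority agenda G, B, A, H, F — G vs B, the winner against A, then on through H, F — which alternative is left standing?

Round 1: G vs B — 11–2, G advances.
Round 2: G vs A — 6–7, A advances.
Round 3: A vs H — 5–8, H advances.
Round 4: H vs F — 8–5, H advances.
The agenda winner is H.

H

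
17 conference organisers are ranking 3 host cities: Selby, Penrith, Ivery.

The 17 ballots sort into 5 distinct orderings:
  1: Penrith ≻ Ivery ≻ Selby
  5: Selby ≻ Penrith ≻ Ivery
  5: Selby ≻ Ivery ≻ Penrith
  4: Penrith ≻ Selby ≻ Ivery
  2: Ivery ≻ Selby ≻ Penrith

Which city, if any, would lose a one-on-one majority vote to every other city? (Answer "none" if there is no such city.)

Ivery

Head-to-head results (17 organisers):
Selby vs Penrith: Selby is ranked higher on 5+5+2 = 12 ballots, Penrith on 5. Selby wins 12–5.
Selby vs Ivery: Selby is ranked higher on 5+5+4 = 14 ballots, Ivery on 3. Selby wins 14–3.
Penrith vs Ivery: Penrith wins 10–7.
Ivery loses to every other city — it is the Condorcet loser.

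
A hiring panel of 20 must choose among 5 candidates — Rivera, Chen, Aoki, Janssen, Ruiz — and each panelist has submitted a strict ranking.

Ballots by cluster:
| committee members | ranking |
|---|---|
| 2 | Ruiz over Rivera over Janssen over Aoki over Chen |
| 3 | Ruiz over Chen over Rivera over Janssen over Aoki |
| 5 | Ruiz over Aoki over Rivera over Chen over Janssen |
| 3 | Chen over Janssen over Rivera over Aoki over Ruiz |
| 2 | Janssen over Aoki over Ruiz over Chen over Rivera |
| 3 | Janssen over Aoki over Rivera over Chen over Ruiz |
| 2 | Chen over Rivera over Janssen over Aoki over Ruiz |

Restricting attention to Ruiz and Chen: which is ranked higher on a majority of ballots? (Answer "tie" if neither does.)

Ruiz

Ballots ranking Ruiz above Chen: 2 + 3 + 5 + 2 = 12.
Ballots ranking Chen above Ruiz: 20 − 12 = 8.
Ruiz wins the head-to-head 12–8.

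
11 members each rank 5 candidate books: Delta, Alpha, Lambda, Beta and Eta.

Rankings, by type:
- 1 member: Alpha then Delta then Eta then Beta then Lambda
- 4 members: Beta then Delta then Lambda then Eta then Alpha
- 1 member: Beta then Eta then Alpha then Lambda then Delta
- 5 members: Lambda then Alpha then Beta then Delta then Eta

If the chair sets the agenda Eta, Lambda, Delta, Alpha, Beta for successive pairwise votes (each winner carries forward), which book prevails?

Round 1: Eta vs Lambda — 2–9, Lambda advances.
Round 2: Lambda vs Delta — 6–5, Lambda advances.
Round 3: Lambda vs Alpha — 9–2, Lambda advances.
Round 4: Lambda vs Beta — 5–6, Beta advances.
Beta survives the agenda.

Beta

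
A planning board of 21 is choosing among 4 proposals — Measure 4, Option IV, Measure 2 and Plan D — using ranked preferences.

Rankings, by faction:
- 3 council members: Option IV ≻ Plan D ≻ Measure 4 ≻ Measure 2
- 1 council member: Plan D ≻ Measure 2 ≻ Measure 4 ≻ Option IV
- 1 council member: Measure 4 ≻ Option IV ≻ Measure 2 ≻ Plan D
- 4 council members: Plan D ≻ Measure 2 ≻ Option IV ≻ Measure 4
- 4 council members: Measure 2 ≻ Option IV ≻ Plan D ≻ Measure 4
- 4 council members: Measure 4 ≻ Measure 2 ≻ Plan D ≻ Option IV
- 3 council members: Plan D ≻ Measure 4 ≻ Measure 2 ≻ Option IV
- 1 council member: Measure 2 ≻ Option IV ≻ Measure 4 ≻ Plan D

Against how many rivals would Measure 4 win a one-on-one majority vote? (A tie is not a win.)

Measure 4 against each rival (21 council members):
Measure 4 vs Option IV: Option IV wins 12–9.
Measure 4 vs Measure 2: Measure 4 preferred on 3+1+4+3 = 11 ballots; Measure 4 wins 11–10.
Measure 4 vs Plan D: Plan D wins 15–6.
Measure 4 beats Measure 2; loses to Option IV, Plan D — 1 pairwise win.

1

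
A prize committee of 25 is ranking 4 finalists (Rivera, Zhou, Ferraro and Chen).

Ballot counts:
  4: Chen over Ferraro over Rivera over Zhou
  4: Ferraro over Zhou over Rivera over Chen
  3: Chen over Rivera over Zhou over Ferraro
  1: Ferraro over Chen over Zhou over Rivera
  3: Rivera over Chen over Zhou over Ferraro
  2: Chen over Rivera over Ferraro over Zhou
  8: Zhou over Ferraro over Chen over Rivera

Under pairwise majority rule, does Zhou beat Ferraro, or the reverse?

Zhou

Ballots ranking Zhou above Ferraro: 3 + 3 + 8 = 14.
Ballots ranking Ferraro above Zhou: 25 − 14 = 11.
Zhou wins the head-to-head 14–11.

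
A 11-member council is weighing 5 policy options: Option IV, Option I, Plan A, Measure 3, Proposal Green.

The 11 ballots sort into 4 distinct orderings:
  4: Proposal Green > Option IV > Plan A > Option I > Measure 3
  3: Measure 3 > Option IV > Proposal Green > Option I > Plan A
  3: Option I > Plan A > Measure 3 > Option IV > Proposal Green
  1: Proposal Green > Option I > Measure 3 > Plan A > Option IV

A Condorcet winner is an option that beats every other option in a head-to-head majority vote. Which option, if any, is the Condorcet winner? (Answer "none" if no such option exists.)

Head-to-head results (11 council members):
Option IV vs Option I: Option IV preferred on 4+3 = 7 ballots; Option IV wins 7–4.
Option IV vs Plan A: Option IV is ranked higher on 4+3 = 7 ballots, Plan A on 4. Option IV wins 7–4.
Option IV vs Measure 3: 4 for Option IV, 7 for Measure 3 — Measure 3 by 7–4.
Option IV vs Proposal Green: Option IV is ranked higher on 3+3 = 6 ballots, Proposal Green on 5. Option IV wins 6–5.
Option I vs Plan A: 3+3+1 = 7 for Option I, 4 for Plan A — Option I by 7–4.
Option I vs Measure 3: 4+3+1 = 8 for Option I, 3 for Measure 3 — Option I by 8–3.
Option I vs Proposal Green: Option I preferred on 3 ballots; Proposal Green wins 8–3.
Plan A vs Measure 3: 7 to 4, Plan A.
Plan A vs Proposal Green: Plan A is ranked higher on 3 ballots, Proposal Green on 8. Proposal Green wins 8–3.
Measure 3 vs Proposal Green: Measure 3 preferred on 3+3 = 6 ballots; Measure 3 wins 6–5.
No option is unbeaten: Option IV loses to Measure 3; Option I loses to Option IV; Plan A loses to Option IV; Measure 3 loses to Option I; Proposal Green loses to Option IV. In particular Option IV beats Option I beats Measure 3 beats Option IV is a majority cycle — no Condorcet winner exists.

none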